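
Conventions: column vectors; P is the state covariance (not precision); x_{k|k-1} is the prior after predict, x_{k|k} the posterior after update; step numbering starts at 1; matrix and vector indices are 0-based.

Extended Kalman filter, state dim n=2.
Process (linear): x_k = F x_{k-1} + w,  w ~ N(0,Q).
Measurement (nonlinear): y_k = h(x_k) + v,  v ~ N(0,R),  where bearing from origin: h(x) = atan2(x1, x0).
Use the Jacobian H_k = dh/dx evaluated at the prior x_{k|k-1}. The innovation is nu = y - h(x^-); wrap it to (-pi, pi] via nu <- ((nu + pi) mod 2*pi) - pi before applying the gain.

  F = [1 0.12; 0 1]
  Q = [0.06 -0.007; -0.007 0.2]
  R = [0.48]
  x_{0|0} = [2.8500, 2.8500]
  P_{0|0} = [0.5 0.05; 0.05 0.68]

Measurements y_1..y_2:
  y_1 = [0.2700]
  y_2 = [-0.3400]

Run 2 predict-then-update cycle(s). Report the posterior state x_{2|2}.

x_post = [3.6768, 2.4357]

step 1: x^-=[3.1920, 2.8500]  P^-=[0.5818 0.1246; 0.1246 0.8800]  H_jac=[-0.1556 0.1743]  S=[0.5141]  K=[-0.1339; 0.2607]  nu=[-0.4589]  x^+=[3.2534, 2.7304]  P^+=[0.5726 0.1425; 0.1425 0.8451]
step 2: x^-=[3.5811, 2.7304]  P^-=[0.6790 0.2370; 0.2370 1.0451]  H_jac=[-0.1346 0.1766]  S=[0.5136]  K=[-0.0965; 0.2972]  nu=[-0.9914]  x^+=[3.6768, 2.4357]  P^+=[0.6742 0.2517; 0.2517 0.9997]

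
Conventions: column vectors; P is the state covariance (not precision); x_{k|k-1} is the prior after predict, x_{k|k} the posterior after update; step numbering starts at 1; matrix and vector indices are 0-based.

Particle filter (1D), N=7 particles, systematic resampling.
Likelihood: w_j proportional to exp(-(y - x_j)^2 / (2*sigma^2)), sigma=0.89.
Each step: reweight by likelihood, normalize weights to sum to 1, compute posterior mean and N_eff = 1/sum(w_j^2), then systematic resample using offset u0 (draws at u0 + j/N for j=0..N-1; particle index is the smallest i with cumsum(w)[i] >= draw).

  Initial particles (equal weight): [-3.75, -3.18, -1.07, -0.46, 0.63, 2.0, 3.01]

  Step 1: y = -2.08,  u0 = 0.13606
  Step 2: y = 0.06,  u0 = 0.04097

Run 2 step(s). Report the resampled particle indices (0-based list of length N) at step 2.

resampled_idx = [3, 3, 4, 5, 5, 6, 6]

step 1: w=[0.1261, 0.3417, 0.3852, 0.1399, 0.0071, 0.0000, 0.0000]  mean=-2.0314  Neff=3.3264  idx=[1, 1, 1, 2, 2, 2, 4]
step 2: w=[0.0006, 0.0006, 0.0006, 0.2069, 0.2069, 0.2069, 0.3774]  mean=-0.4323  Neff=3.6917  idx=[3, 3, 4, 5, 5, 6, 6]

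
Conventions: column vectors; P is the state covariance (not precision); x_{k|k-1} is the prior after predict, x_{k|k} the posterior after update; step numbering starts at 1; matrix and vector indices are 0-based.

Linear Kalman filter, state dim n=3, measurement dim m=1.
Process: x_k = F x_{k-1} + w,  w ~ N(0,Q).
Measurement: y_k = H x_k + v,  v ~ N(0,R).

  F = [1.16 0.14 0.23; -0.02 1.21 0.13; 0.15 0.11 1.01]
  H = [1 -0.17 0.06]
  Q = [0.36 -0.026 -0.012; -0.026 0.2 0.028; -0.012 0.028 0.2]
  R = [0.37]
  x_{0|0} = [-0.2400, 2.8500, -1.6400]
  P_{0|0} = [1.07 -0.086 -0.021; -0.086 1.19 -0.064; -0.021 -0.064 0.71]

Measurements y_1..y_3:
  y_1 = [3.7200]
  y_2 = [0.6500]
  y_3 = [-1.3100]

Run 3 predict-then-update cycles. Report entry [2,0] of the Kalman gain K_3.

step 1: x^-=[-0.2566, 3.2401, -1.3789]  P^-=[1.8174 0.0295 0.3087; 0.0295 1.9388 0.1819; 0.3087 0.1819 0.9393]  S=[2.2701]  K=[0.8065; -0.1274; 0.1472]  nu=[4.6102]  x^+=[3.4616, 2.6528, -0.7004]  P^+=[0.3407 0.2627 0.0392; 0.2627 1.9020 0.2244; 0.0392 0.2244 0.8902]
step 2: x^-=[4.2258, 3.0496, 0.1036]  P^-=[1.0236 0.7552 0.4071; 0.7552 3.0576 0.7216; 0.4071 0.7216 1.2091]  S=[1.2636]  K=[0.7277; 0.2206; 0.2825]  nu=[-3.0635]  x^+=[1.9963, 2.3738, -0.7618]  P^+=[0.3543 0.5524 0.1473; 0.5524 2.9961 0.6428; 0.1473 0.6428 1.1083]
step 3: x^-=[2.4728, 2.7333, -0.2089]  P^-=[1.2536 1.4924 0.7202; 1.4924 4.7802 1.4650; 0.7202 1.4650 1.5805]  S=[1.3165]  K=[0.7923; 0.5831; 0.4299]  nu=[-3.3056]  x^+=[-0.1462, 0.8059, -1.6299]  P^+=[0.4272 0.8842 0.2718; 0.8842 4.3326 1.1350; 0.2718 1.1350 1.3372]

K[2,0] = 0.4299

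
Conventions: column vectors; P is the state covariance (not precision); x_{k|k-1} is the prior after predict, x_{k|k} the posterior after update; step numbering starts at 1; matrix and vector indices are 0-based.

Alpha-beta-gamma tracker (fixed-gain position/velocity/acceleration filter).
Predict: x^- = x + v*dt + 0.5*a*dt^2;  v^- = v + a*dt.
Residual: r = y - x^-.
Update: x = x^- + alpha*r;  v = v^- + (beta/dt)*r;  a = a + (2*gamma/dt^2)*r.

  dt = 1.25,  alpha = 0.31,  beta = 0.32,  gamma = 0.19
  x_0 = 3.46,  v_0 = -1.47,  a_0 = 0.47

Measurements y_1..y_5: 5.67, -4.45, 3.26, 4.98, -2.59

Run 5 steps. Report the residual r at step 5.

step 1: x_pred=1.9897  r=3.6803  x^+=3.1306  v^+=0.0597  a^+=1.3651
step 2: x_pred=4.2716  r=-8.7216  x^+=1.5679  v^+=-0.4668  a^+=-0.7560
step 3: x_pred=0.3938  r=2.8662  x^+=1.2823  v^+=-0.6781  a^+=-0.0590
step 4: x_pred=0.3887  r=4.5913  x^+=1.8120  v^+=0.4236  a^+=1.0576
step 5: x_pred=3.1677  r=-5.7577  x^+=1.3828  v^+=0.2716  a^+=-0.3427

resid = -5.7577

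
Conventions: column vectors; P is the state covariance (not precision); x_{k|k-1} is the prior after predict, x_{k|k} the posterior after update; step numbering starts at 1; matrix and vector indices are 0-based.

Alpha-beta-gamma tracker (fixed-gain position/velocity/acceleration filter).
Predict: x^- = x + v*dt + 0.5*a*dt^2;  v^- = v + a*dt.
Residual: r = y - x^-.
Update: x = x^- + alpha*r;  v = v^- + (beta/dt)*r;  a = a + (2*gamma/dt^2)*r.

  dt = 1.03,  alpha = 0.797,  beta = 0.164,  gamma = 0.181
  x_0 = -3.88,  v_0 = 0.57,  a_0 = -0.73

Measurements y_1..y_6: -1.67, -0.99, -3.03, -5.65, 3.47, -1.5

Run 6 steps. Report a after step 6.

step 1: x_pred=-3.6801  r=2.0101  x^+=-2.0781  v^+=0.1382  a^+=-0.0441
step 2: x_pred=-1.9591  r=0.9691  x^+=-1.1867  v^+=0.2470  a^+=0.2866
step 3: x_pred=-0.7803  r=-2.2497  x^+=-2.5733  v^+=0.1840  a^+=-0.4811
step 4: x_pred=-2.6389  r=-3.0111  x^+=-5.0388  v^+=-0.7909  a^+=-1.5085
step 5: x_pred=-6.6536  r=10.1236  x^+=1.4149  v^+=-0.7328  a^+=1.9459
step 6: x_pred=1.6924  r=-3.1924  x^+=-0.8520  v^+=0.7632  a^+=0.8566

a_post = 0.8566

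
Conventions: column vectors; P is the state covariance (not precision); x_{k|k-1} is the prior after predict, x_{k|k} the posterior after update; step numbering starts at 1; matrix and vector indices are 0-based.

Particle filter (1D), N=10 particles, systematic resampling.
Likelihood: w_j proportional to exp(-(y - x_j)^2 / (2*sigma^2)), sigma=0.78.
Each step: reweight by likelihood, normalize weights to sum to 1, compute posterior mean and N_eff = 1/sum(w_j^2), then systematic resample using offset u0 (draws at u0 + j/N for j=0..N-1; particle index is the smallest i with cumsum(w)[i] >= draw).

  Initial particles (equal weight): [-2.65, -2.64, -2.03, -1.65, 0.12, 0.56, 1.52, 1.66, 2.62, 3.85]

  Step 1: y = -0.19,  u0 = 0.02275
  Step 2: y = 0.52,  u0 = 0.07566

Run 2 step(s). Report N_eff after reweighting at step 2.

N_eff = 7.7560

step 1: w=[0.0035, 0.0037, 0.0317, 0.0887, 0.4726, 0.3221, 0.0463, 0.0307, 0.0008, 0.0000]  mean=0.1307  Neff=2.9493  idx=[2, 3, 4, 4, 4, 4, 5, 5, 5, 6]
step 2: w=[0.0007, 0.0030, 0.1258, 0.1258, 0.1258, 0.1258, 0.1433, 0.1433, 0.1433, 0.0631]  mean=0.3907  Neff=7.7560  idx=[2, 3, 4, 4, 5, 6, 7, 7, 8, 9]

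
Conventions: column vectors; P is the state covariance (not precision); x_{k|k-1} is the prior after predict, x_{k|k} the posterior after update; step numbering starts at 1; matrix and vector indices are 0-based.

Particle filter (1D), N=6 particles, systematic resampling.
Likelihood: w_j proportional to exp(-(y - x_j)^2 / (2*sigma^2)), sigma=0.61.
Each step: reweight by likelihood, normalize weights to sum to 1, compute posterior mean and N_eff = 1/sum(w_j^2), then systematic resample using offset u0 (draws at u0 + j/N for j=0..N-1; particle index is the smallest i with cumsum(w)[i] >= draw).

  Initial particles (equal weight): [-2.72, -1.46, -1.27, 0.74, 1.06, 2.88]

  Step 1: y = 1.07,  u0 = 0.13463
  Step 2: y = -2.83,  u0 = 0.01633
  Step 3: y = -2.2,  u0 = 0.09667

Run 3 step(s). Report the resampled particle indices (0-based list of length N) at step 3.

resampled_idx = [0, 1, 2, 3, 4, 5]

step 1: w=[0.0000, 0.0001, 0.0003, 0.4603, 0.5327, 0.0065]  mean=0.9235  Neff=2.0172  idx=[3, 3, 4, 4, 4, 4]
step 2: w=[0.4626, 0.4626, 0.0187, 0.0187, 0.0187, 0.0187]  mean=0.7639  Neff=2.3291  idx=[0, 0, 0, 1, 1, 1]
step 3: w=[0.1667, 0.1667, 0.1667, 0.1667, 0.1667, 0.1667]  mean=0.7400  Neff=6.0000  idx=[0, 1, 2, 3, 4, 5]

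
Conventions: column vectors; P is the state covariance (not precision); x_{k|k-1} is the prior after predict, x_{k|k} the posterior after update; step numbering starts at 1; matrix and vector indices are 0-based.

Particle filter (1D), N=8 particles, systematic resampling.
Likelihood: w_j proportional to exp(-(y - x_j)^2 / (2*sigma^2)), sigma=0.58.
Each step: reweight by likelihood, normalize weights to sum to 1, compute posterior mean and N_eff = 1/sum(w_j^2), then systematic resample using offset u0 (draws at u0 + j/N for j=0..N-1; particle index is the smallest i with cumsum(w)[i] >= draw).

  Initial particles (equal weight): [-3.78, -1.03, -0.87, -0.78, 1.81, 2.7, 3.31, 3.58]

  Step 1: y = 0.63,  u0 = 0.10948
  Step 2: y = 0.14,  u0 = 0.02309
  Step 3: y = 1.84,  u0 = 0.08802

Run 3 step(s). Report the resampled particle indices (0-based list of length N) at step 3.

resampled_idx = [1, 2, 3, 4, 5, 5, 6, 7]

step 1: w=[0.0000, 0.0717, 0.1521, 0.2245, 0.5442, 0.0074, 0.0001, 0.0000]  mean=0.6239  Neff=2.6678  idx=[2, 3, 3, 4, 4, 4, 4, 4]
step 2: w=[0.2532, 0.3277, 0.3277, 0.0183, 0.0183, 0.0183, 0.0183, 0.0183]  mean=-0.5662  Neff=3.5638  idx=[0, 0, 1, 1, 1, 2, 2, 2]
step 3: w=[0.0702, 0.0702, 0.1433, 0.1433, 0.1433, 0.1433, 0.1433, 0.1433]  mean=-0.7926  Neff=7.5187  idx=[1, 2, 3, 4, 5, 5, 6, 7]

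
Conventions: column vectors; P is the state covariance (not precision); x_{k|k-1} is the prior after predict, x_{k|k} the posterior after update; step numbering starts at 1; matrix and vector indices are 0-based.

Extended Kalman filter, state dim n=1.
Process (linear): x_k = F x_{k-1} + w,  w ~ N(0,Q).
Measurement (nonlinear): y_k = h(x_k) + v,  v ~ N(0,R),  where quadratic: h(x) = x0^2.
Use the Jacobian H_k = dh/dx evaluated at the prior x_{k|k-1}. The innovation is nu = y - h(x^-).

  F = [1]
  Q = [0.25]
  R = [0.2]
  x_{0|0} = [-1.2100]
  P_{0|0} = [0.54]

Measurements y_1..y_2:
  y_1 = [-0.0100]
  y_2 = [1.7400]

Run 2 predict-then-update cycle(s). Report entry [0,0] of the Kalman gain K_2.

step 1: x^-=[-1.2100]  P^-=[0.7900]  H_jac=[-2.4200]  S=[4.8266]  K=[-0.3961]  nu=[-1.4741]  x^+=[-0.6261]  P^+=[0.0327]
step 2: x^-=[-0.6261]  P^-=[0.2827]  H_jac=[-1.2522]  S=[0.6433]  K=[-0.5503]  nu=[1.3480]  x^+=[-1.3679]  P^+=[0.0879]

K[0,0] = -0.5503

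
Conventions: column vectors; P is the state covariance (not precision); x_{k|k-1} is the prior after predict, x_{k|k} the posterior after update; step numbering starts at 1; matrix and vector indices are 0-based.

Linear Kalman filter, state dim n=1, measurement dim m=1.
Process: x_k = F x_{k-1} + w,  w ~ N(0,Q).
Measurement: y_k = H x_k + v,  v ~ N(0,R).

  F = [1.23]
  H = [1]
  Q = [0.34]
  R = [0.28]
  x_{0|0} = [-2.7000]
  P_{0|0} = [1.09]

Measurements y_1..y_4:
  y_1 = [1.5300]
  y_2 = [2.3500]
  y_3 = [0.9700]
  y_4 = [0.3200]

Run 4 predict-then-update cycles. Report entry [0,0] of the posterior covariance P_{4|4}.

P_post[0,0] = 0.1943

step 1: x^-=[-3.3210]  P^-=[1.9891]  S=[2.2691]  K=[0.8766]  nu=[4.8510]  x^+=[0.9314]  P^+=[0.2454]
step 2: x^-=[1.1456]  P^-=[0.7113]  S=[0.9913]  K=[0.7176]  nu=[1.2044]  x^+=[2.0098]  P^+=[0.2009]
step 3: x^-=[2.4721]  P^-=[0.6440]  S=[0.9240]  K=[0.6970]  nu=[-1.5021]  x^+=[1.4252]  P^+=[0.1951]
step 4: x^-=[1.7530]  P^-=[0.6352]  S=[0.9152]  K=[0.6941]  nu=[-1.4330]  x^+=[0.7584]  P^+=[0.1943]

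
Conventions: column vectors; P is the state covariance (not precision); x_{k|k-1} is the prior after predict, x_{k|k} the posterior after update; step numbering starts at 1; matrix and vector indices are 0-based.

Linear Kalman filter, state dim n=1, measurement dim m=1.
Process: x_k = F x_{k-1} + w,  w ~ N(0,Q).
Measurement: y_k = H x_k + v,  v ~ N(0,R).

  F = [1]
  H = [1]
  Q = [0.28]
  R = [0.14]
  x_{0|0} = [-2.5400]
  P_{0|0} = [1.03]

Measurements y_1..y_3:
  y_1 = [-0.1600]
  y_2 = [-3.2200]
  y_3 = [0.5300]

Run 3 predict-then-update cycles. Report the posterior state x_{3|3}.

x_post = [-0.2780]

step 1: x^-=[-2.5400]  P^-=[1.3100]  S=[1.4500]  K=[0.9034]  nu=[2.3800]  x^+=[-0.3898]  P^+=[0.1265]
step 2: x^-=[-0.3898]  P^-=[0.4065]  S=[0.5465]  K=[0.7438]  nu=[-2.8302]  x^+=[-2.4949]  P^+=[0.1041]
step 3: x^-=[-2.4949]  P^-=[0.3841]  S=[0.5241]  K=[0.7329]  nu=[3.0249]  x^+=[-0.2780]  P^+=[0.1026]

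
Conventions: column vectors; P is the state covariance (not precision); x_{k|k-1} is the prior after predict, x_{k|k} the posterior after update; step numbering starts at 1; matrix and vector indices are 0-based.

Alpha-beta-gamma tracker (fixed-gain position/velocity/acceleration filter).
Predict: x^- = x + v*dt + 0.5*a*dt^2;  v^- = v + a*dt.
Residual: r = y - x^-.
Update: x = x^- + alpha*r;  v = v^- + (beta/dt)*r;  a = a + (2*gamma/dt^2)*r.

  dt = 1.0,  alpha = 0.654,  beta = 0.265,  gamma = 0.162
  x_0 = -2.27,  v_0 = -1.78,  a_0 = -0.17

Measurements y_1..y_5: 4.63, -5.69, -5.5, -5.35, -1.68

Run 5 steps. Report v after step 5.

step 1: x_pred=-4.1350  r=8.7650  x^+=1.5973  v^+=0.3727  a^+=2.6699
step 2: x_pred=3.3050  r=-8.9950  x^+=-2.5777  v^+=0.6589  a^+=-0.2445
step 3: x_pred=-2.0411  r=-3.4589  x^+=-4.3032  v^+=-0.5022  a^+=-1.3652
step 4: x_pred=-5.4880  r=0.1380  x^+=-5.3978  v^+=-1.8308  a^+=-1.3205
step 5: x_pred=-7.8888  r=6.2088  x^+=-3.8283  v^+=-1.5060  a^+=0.6912

v_post = -1.5060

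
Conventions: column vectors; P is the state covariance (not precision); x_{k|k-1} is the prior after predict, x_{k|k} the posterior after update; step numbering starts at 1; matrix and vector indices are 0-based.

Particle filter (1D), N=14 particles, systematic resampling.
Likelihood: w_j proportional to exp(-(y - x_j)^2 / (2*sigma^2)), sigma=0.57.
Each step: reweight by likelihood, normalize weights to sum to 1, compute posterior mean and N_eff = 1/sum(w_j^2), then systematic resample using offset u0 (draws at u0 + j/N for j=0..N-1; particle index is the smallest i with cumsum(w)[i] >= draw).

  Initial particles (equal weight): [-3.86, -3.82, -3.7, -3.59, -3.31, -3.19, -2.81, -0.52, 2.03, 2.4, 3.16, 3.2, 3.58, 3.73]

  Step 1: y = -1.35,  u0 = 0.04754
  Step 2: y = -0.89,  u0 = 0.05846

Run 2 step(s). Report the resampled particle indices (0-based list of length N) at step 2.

step 1: w=[0.0002, 0.0002, 0.0005, 0.0011, 0.0069, 0.0139, 0.0957, 0.8815, 0.0000, 0.0000, 0.0000, 0.0000, 0.0000, 0.0000]  mean=-0.8018  Neff=1.2716  idx=[6, 7, 7, 7, 7, 7, 7, 7, 7, 7, 7, 7, 7, 7]
step 2: w=[0.0003, 0.0769, 0.0769, 0.0769, 0.0769, 0.0769, 0.0769, 0.0769, 0.0769, 0.0769, 0.0769, 0.0769, 0.0769, 0.0769]  mean=-0.5207  Neff=13.0085  idx=[1, 2, 3, 4, 5, 6, 7, 8, 9, 10, 11, 11, 12, 13]

resampled_idx = [1, 2, 3, 4, 5, 6, 7, 8, 9, 10, 11, 11, 12, 13]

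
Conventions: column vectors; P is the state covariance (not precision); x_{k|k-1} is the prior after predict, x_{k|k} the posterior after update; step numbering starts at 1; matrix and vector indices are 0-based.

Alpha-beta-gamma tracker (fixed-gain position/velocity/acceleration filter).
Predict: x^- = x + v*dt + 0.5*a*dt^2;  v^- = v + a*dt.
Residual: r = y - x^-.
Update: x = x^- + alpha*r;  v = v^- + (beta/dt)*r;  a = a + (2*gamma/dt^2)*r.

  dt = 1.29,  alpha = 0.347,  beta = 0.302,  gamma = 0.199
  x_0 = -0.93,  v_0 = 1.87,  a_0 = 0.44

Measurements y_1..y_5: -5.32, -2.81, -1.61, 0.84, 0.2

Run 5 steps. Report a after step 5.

a_post = 2.8493

step 1: x_pred=1.8484  r=-7.1684  x^+=-0.6390  v^+=0.7594  a^+=-1.2745
step 2: x_pred=-0.7198  r=-2.0902  x^+=-1.4451  v^+=-1.3740  a^+=-1.7744
step 3: x_pred=-4.6939  r=3.0839  x^+=-3.6238  v^+=-2.9409  a^+=-1.0368
step 4: x_pred=-8.2802  r=9.1202  x^+=-5.1155  v^+=-2.1433  a^+=1.1445
step 5: x_pred=-6.9281  r=7.1281  x^+=-4.4546  v^+=1.0018  a^+=2.8493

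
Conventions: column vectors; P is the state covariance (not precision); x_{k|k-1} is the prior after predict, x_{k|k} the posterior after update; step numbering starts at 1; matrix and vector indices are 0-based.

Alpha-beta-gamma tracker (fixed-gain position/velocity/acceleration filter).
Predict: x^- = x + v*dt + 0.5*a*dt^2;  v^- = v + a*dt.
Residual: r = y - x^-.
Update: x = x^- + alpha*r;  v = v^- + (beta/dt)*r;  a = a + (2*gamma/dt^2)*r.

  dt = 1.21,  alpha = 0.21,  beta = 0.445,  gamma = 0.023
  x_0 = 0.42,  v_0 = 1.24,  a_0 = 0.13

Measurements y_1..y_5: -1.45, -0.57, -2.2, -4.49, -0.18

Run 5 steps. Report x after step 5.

step 1: x_pred=2.0156  r=-3.4656  x^+=1.2878  v^+=0.1228  a^+=0.0211
step 2: x_pred=1.4518  r=-2.0218  x^+=1.0272  v^+=-0.5952  a^+=-0.0424
step 3: x_pred=0.2760  r=-2.4760  x^+=-0.2440  v^+=-1.5571  a^+=-0.1202
step 4: x_pred=-2.2161  r=-2.2739  x^+=-2.6936  v^+=-2.5388  a^+=-0.1916
step 5: x_pred=-5.9059  r=5.7259  x^+=-4.7035  v^+=-0.6649  a^+=-0.0117

x_post = -4.7035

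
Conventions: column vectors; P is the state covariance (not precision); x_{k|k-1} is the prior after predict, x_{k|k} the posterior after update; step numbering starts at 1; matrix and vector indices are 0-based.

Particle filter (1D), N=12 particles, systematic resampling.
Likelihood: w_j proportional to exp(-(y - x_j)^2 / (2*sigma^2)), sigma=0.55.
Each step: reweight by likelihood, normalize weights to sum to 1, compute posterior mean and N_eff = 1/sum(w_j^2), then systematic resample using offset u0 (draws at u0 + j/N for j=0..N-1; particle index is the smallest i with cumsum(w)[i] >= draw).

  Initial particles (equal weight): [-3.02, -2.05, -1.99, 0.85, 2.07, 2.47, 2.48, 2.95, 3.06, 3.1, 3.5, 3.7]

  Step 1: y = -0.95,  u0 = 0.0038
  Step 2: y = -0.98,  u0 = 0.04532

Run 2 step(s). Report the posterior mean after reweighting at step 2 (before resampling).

post_mean = -2.0169

step 1: w=[0.0027, 0.4391, 0.5429, 0.0153, 0.0000, 0.0000, 0.0000, 0.0000, 0.0000, 0.0000, 0.0000, 0.0000]  mean=-1.9756  Neff=2.0502  idx=[1, 1, 1, 1, 1, 1, 2, 2, 2, 2, 2, 2]
step 2: w=[0.0748, 0.0748, 0.0748, 0.0748, 0.0748, 0.0748, 0.0919, 0.0919, 0.0919, 0.0919, 0.0919, 0.0919]  mean=-2.0169  Neff=11.8746  idx=[0, 1, 2, 3, 5, 6, 7, 7, 8, 9, 10, 11]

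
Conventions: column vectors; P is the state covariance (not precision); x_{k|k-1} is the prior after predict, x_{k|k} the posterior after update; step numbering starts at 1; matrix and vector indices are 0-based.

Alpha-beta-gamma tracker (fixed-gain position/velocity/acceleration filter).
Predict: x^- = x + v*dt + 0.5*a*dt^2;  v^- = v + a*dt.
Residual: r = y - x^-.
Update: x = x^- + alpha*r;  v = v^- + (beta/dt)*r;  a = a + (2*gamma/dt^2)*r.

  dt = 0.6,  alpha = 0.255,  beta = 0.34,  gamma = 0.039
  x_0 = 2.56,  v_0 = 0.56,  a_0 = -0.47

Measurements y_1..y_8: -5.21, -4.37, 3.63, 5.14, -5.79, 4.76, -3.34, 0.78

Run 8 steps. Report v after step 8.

step 1: x_pred=2.8114  r=-8.0214  x^+=0.7659  v^+=-4.2675  a^+=-2.2080
step 2: x_pred=-2.1920  r=-2.1780  x^+=-2.7474  v^+=-6.8265  a^+=-2.6799
step 3: x_pred=-7.3256  r=10.9556  x^+=-4.5319  v^+=-2.2262  a^+=-0.3062
step 4: x_pred=-5.9228  r=11.0628  x^+=-3.1018  v^+=3.8590  a^+=2.0908
step 5: x_pred=-0.4100  r=-5.3800  x^+=-1.7819  v^+=2.0648  a^+=0.9251
step 6: x_pred=-0.3765  r=5.1365  x^+=0.9333  v^+=5.5306  a^+=2.0380
step 7: x_pred=4.6185  r=-7.9585  x^+=2.5891  v^+=2.2436  a^+=0.3137
step 8: x_pred=3.9917  r=-3.2117  x^+=3.1727  v^+=0.6118  a^+=-0.3822

v_post = 0.6118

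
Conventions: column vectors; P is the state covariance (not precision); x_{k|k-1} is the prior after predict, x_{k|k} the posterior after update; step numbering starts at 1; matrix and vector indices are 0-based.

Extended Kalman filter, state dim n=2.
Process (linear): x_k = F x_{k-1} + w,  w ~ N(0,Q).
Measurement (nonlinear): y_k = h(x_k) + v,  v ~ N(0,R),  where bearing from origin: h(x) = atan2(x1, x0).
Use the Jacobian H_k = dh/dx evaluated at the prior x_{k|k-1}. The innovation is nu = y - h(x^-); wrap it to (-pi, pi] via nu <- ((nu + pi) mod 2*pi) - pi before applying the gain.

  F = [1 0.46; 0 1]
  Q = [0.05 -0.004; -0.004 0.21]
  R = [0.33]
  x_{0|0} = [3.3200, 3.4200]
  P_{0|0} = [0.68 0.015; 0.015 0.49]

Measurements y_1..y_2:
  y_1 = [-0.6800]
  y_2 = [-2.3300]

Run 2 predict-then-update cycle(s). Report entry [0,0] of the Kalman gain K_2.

K[0,0] = -0.0187

step 1: x^-=[4.8932, 3.4200]  P^-=[0.8475 0.2364; 0.2364 0.7000]  H_jac=[-0.0960 0.1373]  S=[0.3448]  K=[-0.1417; 0.2130]  nu=[-1.2900]  x^+=[5.0760, 3.1453]  P^+=[0.8406 0.2468; 0.2468 0.6844]
step 2: x^-=[6.5229, 3.1453]  P^-=[1.2624 0.5576; 0.5576 0.8944]  H_jac=[-0.0600 0.1244]  S=[0.3401]  K=[-0.0187; 0.2288]  nu=[-2.7793]  x^+=[6.5748, 2.5094]  P^+=[1.2623 0.5591; 0.5591 0.8766]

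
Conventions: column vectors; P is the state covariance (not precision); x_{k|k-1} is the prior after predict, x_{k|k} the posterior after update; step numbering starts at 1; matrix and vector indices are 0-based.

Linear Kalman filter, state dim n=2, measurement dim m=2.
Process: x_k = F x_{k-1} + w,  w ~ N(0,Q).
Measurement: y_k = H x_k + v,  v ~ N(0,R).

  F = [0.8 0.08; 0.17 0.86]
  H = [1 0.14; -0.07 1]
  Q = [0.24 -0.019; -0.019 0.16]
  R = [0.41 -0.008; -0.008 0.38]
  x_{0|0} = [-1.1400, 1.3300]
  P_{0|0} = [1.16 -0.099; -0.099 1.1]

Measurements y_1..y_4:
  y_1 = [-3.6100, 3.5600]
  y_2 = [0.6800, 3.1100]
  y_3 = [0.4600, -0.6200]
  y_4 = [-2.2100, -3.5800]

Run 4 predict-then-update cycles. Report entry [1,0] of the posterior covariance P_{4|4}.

P_post[1,0] = -0.0009

step 1: x^-=[-0.8056, 0.9500]  P^-=[0.9768 0.1450; 0.1450 0.9781]  S=[1.4465 0.2041; 0.2041 1.3426]  K=[0.6962 -0.0488; 0.0952 0.7065]  nu=[-2.9374, 2.5536]  x^+=[-2.9751, 2.4745]  P^+=[0.2864 -0.0041; -0.0041 0.2674]
step 2: x^-=[-2.1821, 1.6223]  P^-=[0.4245 0.0355; 0.0355 0.3649]  S=[0.8516 0.0485; 0.0485 0.7420]  K=[0.5057 -0.0253; 0.0741 0.4836]  nu=[2.6350, 1.3350]  x^+=[-0.8832, 2.4631]  P^+=[0.2074 0.0009; 0.0009 0.1832]
step 3: x^-=[-0.5095, 1.9681]  P^-=[0.3740 0.0224; 0.0224 0.3018]  S=[0.7962 0.0303; 0.0303 0.6805]  K=[0.4747 -0.0266; 0.0646 0.4383]  nu=[0.6940, -2.6238]  x^+=[-0.1102, 0.8630]  P^+=[0.1949 -0.0003; -0.0003 0.1660]
step 4: x^-=[-0.0191, 0.7234]  P^-=[0.3658 0.0187; 0.0187 0.2883]  S=[0.7867 0.0253; 0.0253 0.6675]  K=[0.4692 -0.0281; 0.0614 0.4277]  nu=[-2.2922, -4.3048]  x^+=[-0.9737, -1.2583]  P^+=[0.1927 -0.0009; -0.0009 0.1620]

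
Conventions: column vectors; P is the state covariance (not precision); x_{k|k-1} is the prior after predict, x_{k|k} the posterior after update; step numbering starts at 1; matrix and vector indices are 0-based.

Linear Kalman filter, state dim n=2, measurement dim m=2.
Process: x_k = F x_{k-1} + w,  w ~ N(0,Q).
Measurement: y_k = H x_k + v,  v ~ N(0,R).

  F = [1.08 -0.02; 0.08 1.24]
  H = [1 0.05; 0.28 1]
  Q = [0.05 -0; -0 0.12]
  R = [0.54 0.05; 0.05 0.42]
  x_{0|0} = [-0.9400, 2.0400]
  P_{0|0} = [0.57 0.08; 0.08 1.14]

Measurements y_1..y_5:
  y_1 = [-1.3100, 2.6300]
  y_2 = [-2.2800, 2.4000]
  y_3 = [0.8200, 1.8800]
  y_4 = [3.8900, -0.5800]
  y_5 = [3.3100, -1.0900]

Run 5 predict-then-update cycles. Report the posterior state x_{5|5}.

step 1: x^-=[-1.0560, 2.4544]  P^-=[0.7118 0.1280; 0.1280 1.8924]  S=[1.2694 0.4737; 0.4737 2.4399]  K=[0.5561 0.0262; -0.1289 0.8153]  nu=[-0.3767, 0.4713]  x^+=[-1.2531, 2.8872]  P^+=[0.3039 -0.0463; -0.0463 0.3490]
step 2: x^-=[-1.4111, 3.4799]  P^-=[0.4066 -0.0443; -0.0443 0.6493]  S=[0.9438 0.1514; 0.1514 1.0764]  K=[0.4278 0.0044; -0.1099 0.6072]  nu=[-1.0429, -0.6848]  x^+=[-1.8603, 3.1788]  P^+=[0.2333 -0.0421; -0.0421 0.2613]
step 3: x^-=[-2.0727, 3.7928]  P^-=[0.3241 -0.0426; -0.0426 0.5149]  S=[0.8611 0.1233; 0.1233 0.9365]  K=[0.3735 0.0022; -0.0983 0.5501]  nu=[2.7030, -1.3325]  x^+=[-1.0659, 2.7941]  P^+=[0.2037 -0.0374; -0.0374 0.2366]
step 4: x^-=[-1.2071, 3.3794]  P^-=[0.2893 -0.0383; -0.0383 0.4777]  S=[0.8267 0.1160; 0.1160 0.8989]  K=[0.3473 0.0027; -0.0920 0.5313]  nu=[4.9281, -3.6214]  x^+=[0.4947, 1.0016]  P^+=[0.1894 -0.0345; -0.0345 0.2282]
step 5: x^-=[0.5143, 1.2816]  P^-=[0.2725 -0.0355; -0.0355 0.4653]  S=[0.8101 0.1136; 0.1136 0.8868]  K=[0.3337 0.0033; -0.0887 0.5248]  nu=[2.7317, -2.5156]  x^+=[1.4176, -0.2810]  P^+=[0.1820 -0.0329; -0.0329 0.2252]

x_post = [1.4176, -0.2810]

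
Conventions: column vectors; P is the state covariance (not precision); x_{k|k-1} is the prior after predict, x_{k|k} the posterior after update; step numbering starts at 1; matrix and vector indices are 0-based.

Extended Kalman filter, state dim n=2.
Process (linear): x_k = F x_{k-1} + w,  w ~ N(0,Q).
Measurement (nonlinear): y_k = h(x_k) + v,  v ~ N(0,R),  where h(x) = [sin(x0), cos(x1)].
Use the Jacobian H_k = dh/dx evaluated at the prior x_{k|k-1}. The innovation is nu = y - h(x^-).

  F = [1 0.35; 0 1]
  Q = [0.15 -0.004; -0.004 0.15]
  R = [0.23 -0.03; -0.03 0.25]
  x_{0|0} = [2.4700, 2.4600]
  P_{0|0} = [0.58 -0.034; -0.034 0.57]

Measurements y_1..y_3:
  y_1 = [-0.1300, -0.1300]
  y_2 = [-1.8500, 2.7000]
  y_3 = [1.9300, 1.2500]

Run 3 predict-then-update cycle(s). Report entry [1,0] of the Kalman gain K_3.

step 1: x^-=[3.3310, 2.4600]  P^-=[0.7760 0.1615; 0.1615 0.7200]  H_jac=[-0.9821 0.0000; 0.0000 -0.6300]  S=[0.9785 0.0699; 0.0699 0.5358]  K=[-0.7725 -0.0891; -0.1025 -0.8332]  nu=[0.0583, 0.6466]  x^+=[3.2284, 1.9153]  P^+=[0.1782 -0.0014; -0.0014 0.3258]
step 2: x^-=[3.8987, 1.9153]  P^-=[0.3671 0.1086; 0.1086 0.4758]  H_jac=[-0.7268 0.0000; 0.0000 -0.9413]  S=[0.4239 0.0443; 0.0443 0.6715]  K=[-0.6177 -0.1115; -0.1173 -0.6591]  nu=[-1.1632, 3.0377]  x^+=[4.2787, 0.0494]  P^+=[0.1909 0.0099; 0.0099 0.1713]
step 3: x^-=[4.2960, 0.0494]  P^-=[0.3688 0.0659; 0.0659 0.3213]  H_jac=[-0.4045 0.0000; 0.0000 -0.0494]  S=[0.2903 -0.0287; -0.0287 0.2508]  K=[-0.5210 -0.0726; -0.0992 -0.0747]  nu=[2.8445, 0.2512]  x^+=[2.7958, -0.2514]  P^+=[0.2909 0.0508; 0.0508 0.3175]

K[1,0] = -0.0992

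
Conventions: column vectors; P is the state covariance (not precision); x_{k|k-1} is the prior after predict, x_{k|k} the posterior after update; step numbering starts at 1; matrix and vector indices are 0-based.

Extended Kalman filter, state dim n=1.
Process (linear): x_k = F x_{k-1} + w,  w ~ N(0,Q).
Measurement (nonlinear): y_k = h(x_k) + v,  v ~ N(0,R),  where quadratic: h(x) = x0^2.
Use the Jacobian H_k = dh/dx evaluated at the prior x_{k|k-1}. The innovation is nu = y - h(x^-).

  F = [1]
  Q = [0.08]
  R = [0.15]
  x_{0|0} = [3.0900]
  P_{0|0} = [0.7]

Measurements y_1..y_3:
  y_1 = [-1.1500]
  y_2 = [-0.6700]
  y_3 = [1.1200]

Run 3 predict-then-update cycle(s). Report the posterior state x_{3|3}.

step 1: x^-=[3.0900]  P^-=[0.7800]  H_jac=[6.1800]  S=[29.9401]  K=[0.1610]  nu=[-10.6981]  x^+=[1.3676]  P^+=[0.0039]
step 2: x^-=[1.3676]  P^-=[0.0839]  H_jac=[2.7352]  S=[0.7777]  K=[0.2951]  nu=[-2.5403]  x^+=[0.6180]  P^+=[0.0162]
step 3: x^-=[0.6180]  P^-=[0.0962]  H_jac=[1.2359]  S=[0.2969]  K=[0.4004]  nu=[0.7381]  x^+=[0.9135]  P^+=[0.0486]

x_post = [0.9135]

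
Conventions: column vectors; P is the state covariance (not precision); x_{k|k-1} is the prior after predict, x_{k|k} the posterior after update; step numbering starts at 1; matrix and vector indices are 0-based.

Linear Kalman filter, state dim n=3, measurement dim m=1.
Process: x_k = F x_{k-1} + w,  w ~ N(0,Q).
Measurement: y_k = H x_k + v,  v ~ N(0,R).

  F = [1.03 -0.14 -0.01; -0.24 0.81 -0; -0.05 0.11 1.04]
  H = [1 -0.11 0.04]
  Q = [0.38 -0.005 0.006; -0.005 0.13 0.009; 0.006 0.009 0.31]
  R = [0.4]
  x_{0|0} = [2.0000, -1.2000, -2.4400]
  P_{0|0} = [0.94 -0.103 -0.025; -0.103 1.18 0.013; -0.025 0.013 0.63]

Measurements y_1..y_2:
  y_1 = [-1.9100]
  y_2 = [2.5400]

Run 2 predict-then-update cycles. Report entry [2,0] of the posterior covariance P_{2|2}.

P_post[2,0] = -0.0597

step 1: x^-=[2.2524, -1.4520, -2.7696]  P^-=[1.4307 -0.4607 -0.1082; -0.4607 0.9984 0.1495; -0.1082 0.1495 1.0147]  S=[1.9358]  K=[0.7630; -0.2917; -0.0434]  nu=[-4.2113]  x^+=[-0.9609, -0.2237, -2.5867]  P^+=[0.3037 -0.0300 -0.0441; -0.0300 0.8337 0.1250; -0.0441 0.1250 1.0111]
step 2: x^-=[-0.9326, 0.0494, -2.6667]  P^-=[0.7285 -0.2017 -0.1022; -0.2017 0.7061 0.2052; -0.1022 0.2052 1.4480]  S=[1.1738]  K=[0.6361; -0.2310; -0.0569]  nu=[3.5847]  x^+=[1.3476, -0.7788, -2.8708]  P^+=[0.2536 -0.0292 -0.0597; -0.0292 0.6435 0.1898; -0.0597 0.1898 1.4441]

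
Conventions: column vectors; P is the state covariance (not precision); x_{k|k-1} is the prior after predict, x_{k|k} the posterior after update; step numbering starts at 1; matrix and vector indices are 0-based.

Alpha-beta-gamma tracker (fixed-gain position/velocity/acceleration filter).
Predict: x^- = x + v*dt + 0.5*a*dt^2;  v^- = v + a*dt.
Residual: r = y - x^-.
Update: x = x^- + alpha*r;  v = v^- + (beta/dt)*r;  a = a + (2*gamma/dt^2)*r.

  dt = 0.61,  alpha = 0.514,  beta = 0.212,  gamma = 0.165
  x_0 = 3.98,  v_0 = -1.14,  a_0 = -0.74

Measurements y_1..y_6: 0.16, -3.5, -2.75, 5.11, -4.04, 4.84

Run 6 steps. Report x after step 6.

x_post = 2.3064

step 1: x_pred=3.1469  r=-2.9869  x^+=1.6116  v^+=-2.6295  a^+=-3.3890
step 2: x_pred=-0.6229  r=-2.8771  x^+=-2.1017  v^+=-5.6967  a^+=-5.9406
step 3: x_pred=-6.6819  r=3.9319  x^+=-4.6609  v^+=-7.9539  a^+=-2.4535
step 4: x_pred=-9.9693  r=15.0793  x^+=-2.2185  v^+=-4.2099  a^+=10.9197
step 5: x_pred=-2.7550  r=-1.2850  x^+=-3.4155  v^+=2.0045  a^+=9.7800
step 6: x_pred=-0.3732  r=5.2132  x^+=2.3064  v^+=9.7821  a^+=14.4034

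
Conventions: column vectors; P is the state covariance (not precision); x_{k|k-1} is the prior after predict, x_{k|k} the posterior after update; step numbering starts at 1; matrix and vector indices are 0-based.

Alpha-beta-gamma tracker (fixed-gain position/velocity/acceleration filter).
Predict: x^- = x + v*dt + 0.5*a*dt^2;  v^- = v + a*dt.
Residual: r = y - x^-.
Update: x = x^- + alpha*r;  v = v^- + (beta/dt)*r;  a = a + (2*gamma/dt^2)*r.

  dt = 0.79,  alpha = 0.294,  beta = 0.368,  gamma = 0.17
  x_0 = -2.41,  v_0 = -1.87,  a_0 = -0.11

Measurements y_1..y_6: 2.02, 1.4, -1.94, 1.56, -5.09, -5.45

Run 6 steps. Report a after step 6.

a_post = -9.6838

step 1: x_pred=-3.9216  r=5.9416  x^+=-2.1748  v^+=0.8108  a^+=3.1269
step 2: x_pred=-0.5585  r=1.9585  x^+=0.0173  v^+=4.1934  a^+=4.1938
step 3: x_pred=4.6388  r=-6.5788  x^+=2.7046  v^+=4.4420  a^+=0.6098
step 4: x_pred=6.4041  r=-4.8441  x^+=4.9799  v^+=2.6673  a^+=-2.0292
step 5: x_pred=6.4539  r=-11.5439  x^+=3.0600  v^+=-4.3132  a^+=-8.3181
step 6: x_pred=-2.9431  r=-2.5069  x^+=-3.6801  v^+=-12.0522  a^+=-9.6838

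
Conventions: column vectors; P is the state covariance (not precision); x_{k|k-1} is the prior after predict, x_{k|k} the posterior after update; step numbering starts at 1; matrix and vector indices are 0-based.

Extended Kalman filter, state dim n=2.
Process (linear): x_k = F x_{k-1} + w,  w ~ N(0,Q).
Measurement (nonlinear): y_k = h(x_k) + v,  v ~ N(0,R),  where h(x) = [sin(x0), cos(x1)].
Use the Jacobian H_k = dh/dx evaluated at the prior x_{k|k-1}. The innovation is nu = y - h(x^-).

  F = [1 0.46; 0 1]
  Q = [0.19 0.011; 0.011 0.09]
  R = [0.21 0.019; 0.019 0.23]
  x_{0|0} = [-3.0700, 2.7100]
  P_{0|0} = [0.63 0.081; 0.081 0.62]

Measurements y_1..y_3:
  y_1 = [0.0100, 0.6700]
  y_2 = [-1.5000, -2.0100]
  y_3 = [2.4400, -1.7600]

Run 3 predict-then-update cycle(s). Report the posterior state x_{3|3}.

x_post = [1.7534, 3.5414]

step 1: x^-=[-1.8234, 2.7100]  P^-=[1.0257 0.3772; 0.3772 0.7100]  H_jac=[-0.2499 0.0000; 0.0000 -0.4183]  S=[0.2741 0.0584; 0.0584 0.3542]  K=[-0.8710 -0.3017; -0.1712 -0.8102]  nu=[0.9783, 1.5783]  x^+=[-3.1517, 1.2638]  P^+=[0.7548 0.2055; 0.2055 0.4532]
step 2: x^-=[-2.5704, 1.2638]  P^-=[1.2297 0.4250; 0.4250 0.5432]  H_jac=[-0.8413 0.0000; 0.0000 -0.9532]  S=[1.0803 0.3598; 0.3598 0.7236]  K=[-0.9242 -0.1003; -0.1110 -0.6604]  nu=[-0.9594, -2.3122]  x^+=[-1.4518, 2.8973]  P^+=[0.2330 0.0426; 0.0426 0.1616]
step 3: x^-=[-0.1191, 2.8973]  P^-=[0.4964 0.1279; 0.1279 0.2516]  H_jac=[0.9929 0.0000; 0.0000 -0.2418]  S=[0.6994 -0.0117; -0.0117 0.2447]  K=[0.7032 -0.0928; 0.1776 -0.2401]  nu=[2.5588, -0.7897]  x^+=[1.7534, 3.5414]  P^+=[0.1469 0.0330; 0.0330 0.2144]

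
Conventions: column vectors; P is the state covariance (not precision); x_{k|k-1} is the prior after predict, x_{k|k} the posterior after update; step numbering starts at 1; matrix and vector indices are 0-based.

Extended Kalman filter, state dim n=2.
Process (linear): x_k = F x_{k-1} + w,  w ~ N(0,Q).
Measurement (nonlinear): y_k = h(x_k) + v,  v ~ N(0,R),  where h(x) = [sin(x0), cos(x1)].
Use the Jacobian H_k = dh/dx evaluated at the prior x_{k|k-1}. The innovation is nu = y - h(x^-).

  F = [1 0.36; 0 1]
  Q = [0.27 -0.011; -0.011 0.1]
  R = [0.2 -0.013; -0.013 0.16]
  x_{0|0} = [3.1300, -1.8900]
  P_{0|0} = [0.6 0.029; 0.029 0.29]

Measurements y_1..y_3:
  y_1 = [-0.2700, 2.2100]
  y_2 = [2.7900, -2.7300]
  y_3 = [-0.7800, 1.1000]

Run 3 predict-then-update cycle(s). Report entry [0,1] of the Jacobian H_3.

H_jac[0,1] = 0.0000

step 1: x^-=[2.4496, -1.8900]  P^-=[0.9285 0.1224; 0.1224 0.3900]  H_jac=[-0.7700 0.0000; 0.0000 0.9495]  S=[0.7505 -0.1025; -0.1025 0.5116]  K=[-0.9475 0.0374; -0.0275 0.7183]  nu=[-0.9081, 2.5238]  x^+=[3.4043, -0.0522]  P^+=[0.2467 0.0193; 0.0193 0.1214]
step 2: x^-=[3.3855, -0.0522]  P^-=[0.5464 0.0520; 0.0520 0.2214]  H_jac=[-0.9704 0.0000; 0.0000 0.0521]  S=[0.7145 -0.0156; -0.0156 0.1606]  K=[-0.7433 -0.0555; -0.0692 0.0652]  nu=[3.0315, -3.7286]  x^+=[1.3391, -0.5048]  P^+=[0.1524 0.0151; 0.0151 0.2172]
step 3: x^-=[1.1574, -0.5048]  P^-=[0.4615 0.0823; 0.0823 0.3172]  H_jac=[0.4017 0.0000; 0.0000 0.4836]  S=[0.2745 0.0030; 0.0030 0.2342]  K=[0.6737 0.1614; 0.1134 0.6536]  nu=[-1.6958, 0.2247]  x^+=[0.0513, -0.5501]  P^+=[0.3302 0.0353; 0.0353 0.2132]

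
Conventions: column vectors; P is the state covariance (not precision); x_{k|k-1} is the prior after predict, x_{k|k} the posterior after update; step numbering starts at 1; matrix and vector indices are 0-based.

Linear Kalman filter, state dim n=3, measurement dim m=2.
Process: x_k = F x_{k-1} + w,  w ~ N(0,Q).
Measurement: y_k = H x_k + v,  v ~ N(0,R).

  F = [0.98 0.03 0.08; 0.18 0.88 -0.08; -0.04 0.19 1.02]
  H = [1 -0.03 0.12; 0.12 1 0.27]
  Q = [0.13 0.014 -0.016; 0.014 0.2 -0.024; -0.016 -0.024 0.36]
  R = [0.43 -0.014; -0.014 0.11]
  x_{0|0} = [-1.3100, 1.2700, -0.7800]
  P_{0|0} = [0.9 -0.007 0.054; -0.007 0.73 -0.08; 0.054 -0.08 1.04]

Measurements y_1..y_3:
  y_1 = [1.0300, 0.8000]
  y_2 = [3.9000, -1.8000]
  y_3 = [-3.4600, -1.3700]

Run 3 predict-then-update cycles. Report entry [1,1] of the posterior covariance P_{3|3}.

P_post[1,1] = 0.2103

step 1: x^-=[-1.3081, 0.9442, -0.5019]  P^-=[1.0093 0.1704 0.0866; 0.1704 0.8086 -0.0538; 0.0866 -0.0538 1.4345]  S=[1.4717 0.3177; 0.3177 1.0552]  K=[0.6685 0.0971; -0.0767 0.7950; 0.1139 0.2916]  nu=[2.4267, 0.1483]  x^+=[0.3284, 0.8759, -0.1822]  P^+=[0.3005 -0.0021 -0.1208; -0.0021 0.1717 -0.3072; -0.1208 -0.3072 1.3045]
step 2: x^-=[0.3336, 0.8445, -0.0325]  P^-=[0.4066 0.0482 -0.0552; 0.0482 0.3972 -0.3976; -0.0552 -0.3976 1.6147]  S=[0.8469 0.0630; 0.0630 0.4240]  K=[0.4612 0.1250; -0.0661 0.7069; 0.1740 0.0491]  nu=[3.5957, -2.6757]  x^+=[1.6575, -1.2848, 0.4619]  P^+=[0.2125 0.0165 -0.1286; 0.0165 0.1874 -0.4101; -0.1286 -0.4101 1.5870]
step 3: x^-=[1.6227, -0.8692, 0.1608]  P^-=[0.3233 0.0410 -0.0376; 0.0410 0.4289 -0.5096; -0.0376 -0.5096 1.8695]  S=[0.7727 0.0456; 0.0456 0.4120]  K=[0.4036 0.1242; -0.0857 0.7284; 0.2645 -0.0519]  nu=[-5.1281, -0.7389]  x^+=[-0.5386, -0.9677, -1.1571]  P^+=[0.1865 0.0175 -0.1180; 0.0175 0.2103 -0.4855; -0.1180 -0.4855 1.8156]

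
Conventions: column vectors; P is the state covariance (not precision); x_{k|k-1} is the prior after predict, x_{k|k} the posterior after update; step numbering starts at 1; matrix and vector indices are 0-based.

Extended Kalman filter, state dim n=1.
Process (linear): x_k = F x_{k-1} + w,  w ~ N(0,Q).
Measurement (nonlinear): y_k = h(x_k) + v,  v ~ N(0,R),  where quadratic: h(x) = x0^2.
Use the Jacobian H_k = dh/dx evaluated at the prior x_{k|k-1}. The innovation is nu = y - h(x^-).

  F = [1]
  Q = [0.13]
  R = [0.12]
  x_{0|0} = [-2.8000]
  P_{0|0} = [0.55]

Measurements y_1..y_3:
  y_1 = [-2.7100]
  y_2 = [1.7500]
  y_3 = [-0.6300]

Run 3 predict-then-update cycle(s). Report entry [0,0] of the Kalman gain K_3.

step 1: x^-=[-2.8000]  P^-=[0.6800]  H_jac=[-5.6000]  S=[21.4448]  K=[-0.1776]  nu=[-10.5500]  x^+=[-0.9266]  P^+=[0.0038]
step 2: x^-=[-0.9266]  P^-=[0.1338]  H_jac=[-1.8532]  S=[0.5795]  K=[-0.4279]  nu=[0.8914]  x^+=[-1.3080]  P^+=[0.0277]
step 3: x^-=[-1.3080]  P^-=[0.1577]  H_jac=[-2.6160]  S=[1.1993]  K=[-0.3440]  nu=[-2.3409]  x^+=[-0.5027]  P^+=[0.0158]

K[0,0] = -0.3440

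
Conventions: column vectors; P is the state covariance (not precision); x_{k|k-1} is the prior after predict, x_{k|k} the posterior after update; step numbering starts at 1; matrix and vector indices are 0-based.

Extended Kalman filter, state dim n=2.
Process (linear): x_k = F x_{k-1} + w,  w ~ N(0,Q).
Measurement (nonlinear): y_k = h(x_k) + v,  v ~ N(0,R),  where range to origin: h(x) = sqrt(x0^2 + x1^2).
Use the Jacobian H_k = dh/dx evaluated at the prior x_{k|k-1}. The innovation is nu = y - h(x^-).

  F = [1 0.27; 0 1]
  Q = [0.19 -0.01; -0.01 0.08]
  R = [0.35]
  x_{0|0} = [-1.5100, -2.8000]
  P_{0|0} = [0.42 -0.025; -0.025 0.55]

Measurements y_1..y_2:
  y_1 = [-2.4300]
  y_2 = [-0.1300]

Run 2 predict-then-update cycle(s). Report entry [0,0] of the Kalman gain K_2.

K[0,0] = 0.5516

step 1: x^-=[-2.2660, -2.8000]  P^-=[0.6366 0.1135; 0.1135 0.6300]  H_jac=[-0.6291 -0.7773]  S=[1.0936]  K=[-0.4469; -0.5131]  nu=[-6.0320]  x^+=[0.4295, 0.2950]  P^+=[0.4182 -0.1372; -0.1372 0.3421]
step 2: x^-=[0.5092, 0.2950]  P^-=[0.5590 -0.0549; -0.0549 0.4221]  H_jac=[0.8653 0.5013]  S=[0.8270]  K=[0.5516; 0.1984]  nu=[-0.7184]  x^+=[0.1128, 0.1524]  P^+=[0.3074 -0.1454; -0.1454 0.3895]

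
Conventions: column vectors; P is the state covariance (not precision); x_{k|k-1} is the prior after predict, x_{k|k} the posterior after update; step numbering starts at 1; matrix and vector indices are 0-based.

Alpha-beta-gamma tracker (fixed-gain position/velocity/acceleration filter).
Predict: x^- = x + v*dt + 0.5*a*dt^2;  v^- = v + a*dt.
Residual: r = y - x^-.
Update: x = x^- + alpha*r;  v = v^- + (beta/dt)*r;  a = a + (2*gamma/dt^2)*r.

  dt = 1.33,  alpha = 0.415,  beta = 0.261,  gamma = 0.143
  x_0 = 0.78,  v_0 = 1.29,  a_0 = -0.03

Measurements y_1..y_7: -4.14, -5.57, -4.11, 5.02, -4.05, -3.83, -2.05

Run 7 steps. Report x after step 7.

step 1: x_pred=2.4692  r=-6.6092  x^+=-0.2736  v^+=-0.0469  a^+=-1.0986
step 2: x_pred=-1.3076  r=-4.2624  x^+=-3.0765  v^+=-2.3445  a^+=-1.7877
step 3: x_pred=-7.7758  r=3.6658  x^+=-6.2545  v^+=-4.0028  a^+=-1.1950
step 4: x_pred=-12.6351  r=17.6551  x^+=-5.3082  v^+=-2.1275  a^+=1.6595
step 5: x_pred=-6.6701  r=2.6201  x^+=-5.5828  v^+=0.5938  a^+=2.0831
step 6: x_pred=-2.9506  r=-0.8794  x^+=-3.3156  v^+=3.1917  a^+=1.9409
step 7: x_pred=2.6461  r=-4.6961  x^+=0.6972  v^+=4.8516  a^+=1.1817

x_post = 0.6972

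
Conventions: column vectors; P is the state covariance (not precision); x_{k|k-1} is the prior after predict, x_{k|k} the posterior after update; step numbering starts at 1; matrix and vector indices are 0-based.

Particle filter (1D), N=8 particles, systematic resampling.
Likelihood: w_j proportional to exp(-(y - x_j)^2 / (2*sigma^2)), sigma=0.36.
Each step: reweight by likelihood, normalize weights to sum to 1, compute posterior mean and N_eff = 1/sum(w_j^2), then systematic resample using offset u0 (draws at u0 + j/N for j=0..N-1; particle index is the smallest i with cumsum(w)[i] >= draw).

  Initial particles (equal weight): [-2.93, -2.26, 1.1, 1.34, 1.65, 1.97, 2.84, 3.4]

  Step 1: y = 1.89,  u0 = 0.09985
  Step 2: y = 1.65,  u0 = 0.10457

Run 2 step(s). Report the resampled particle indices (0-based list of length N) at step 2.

resampled_idx = [0, 1, 2, 3, 4, 5, 6, 7]

step 1: w=[0.0000, 0.0000, 0.0408, 0.1409, 0.3626, 0.4417, 0.0139, 0.0001]  mean=1.7419  Neff=2.8710  idx=[3, 4, 4, 4, 5, 5, 5, 5]
step 2: w=[0.1081, 0.1566, 0.1566, 0.1566, 0.1055, 0.1055, 0.1055, 0.1055]  mean=1.7515  Neff=7.7038  idx=[0, 1, 2, 3, 4, 5, 6, 7]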